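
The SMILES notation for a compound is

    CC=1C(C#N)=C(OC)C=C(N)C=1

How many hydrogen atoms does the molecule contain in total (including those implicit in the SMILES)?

Walk through each heavy atom and fill implicit hydrogens from standard valence (C 4, N 3, O 2, S 2, halogen 1):
  atom 1: C, bond orders sum to 1 (valence 4) → 3 H
  atom 2: C, bond orders sum to 4 (valence 4) → 0 H
  atom 3: C, bond orders sum to 4 (valence 4) → 0 H
  atom 4: C, bond orders sum to 4 (valence 4) → 0 H
  atom 5: N, bond orders sum to 3 (valence 3) → 0 H
  atom 6: C, bond orders sum to 4 (valence 4) → 0 H
  atom 7: O, bond orders sum to 2 (valence 2) → 0 H
  atom 8: C, bond orders sum to 1 (valence 4) → 3 H
  atom 9: C, bond orders sum to 3 (valence 4) → 1 H
  atom 10: C, bond orders sum to 4 (valence 4) → 0 H
  atom 11: N, bond orders sum to 1 (valence 3) → 2 H
  atom 12: C, bond orders sum to 3 (valence 4) → 1 H
Total hydrogens: 10.

10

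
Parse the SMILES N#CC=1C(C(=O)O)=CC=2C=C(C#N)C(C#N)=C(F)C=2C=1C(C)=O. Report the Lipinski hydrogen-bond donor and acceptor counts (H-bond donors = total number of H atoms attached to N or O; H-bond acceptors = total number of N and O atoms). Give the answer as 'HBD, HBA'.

Donors: find every N or O and count the H atoms it carries.
  atom 1 (N): bond orders sum to 3 → 0 H
  atom 6 (O): bond orders sum to 2 → 0 H
  atom 7 (O): bond orders sum to 1 → 1 H
  atom 13 (N): bond orders sum to 3 → 0 H
  atom 16 (N): bond orders sum to 3 → 0 H
  atom 23 (O): bond orders sum to 2 → 0 H
Lipinski HBD = 1.
Acceptors: N atoms = 3, O atoms = 3 → HBA = 6.

1, 6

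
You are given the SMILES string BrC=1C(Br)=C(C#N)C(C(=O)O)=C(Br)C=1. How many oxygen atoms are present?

Scan the SMILES for O atoms (remember two-letter symbols like Cl and Br are single atoms).
Oxygen count: 2.

2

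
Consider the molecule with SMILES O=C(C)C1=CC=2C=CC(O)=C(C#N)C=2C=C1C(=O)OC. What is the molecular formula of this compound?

C15H11NO4

Walk through each heavy atom and fill implicit hydrogens from standard valence (C 4, N 3, O 2, S 2, halogen 1):
  atom 1: O, bond orders sum to 2 (valence 2) → 0 H
  atom 2: C, bond orders sum to 4 (valence 4) → 0 H
  atom 3: C, bond orders sum to 1 (valence 4) → 3 H
  atom 4: C, bond orders sum to 4 (valence 4) → 0 H
  atom 5: C, bond orders sum to 3 (valence 4) → 1 H
  atom 6: C, bond orders sum to 4 (valence 4) → 0 H
  atom 7: C, bond orders sum to 3 (valence 4) → 1 H
  atom 8: C, bond orders sum to 3 (valence 4) → 1 H
  atom 9: C, bond orders sum to 4 (valence 4) → 0 H
  atom 10: O, bond orders sum to 1 (valence 2) → 1 H
  atom 11: C, bond orders sum to 4 (valence 4) → 0 H
  atom 12: C, bond orders sum to 4 (valence 4) → 0 H
  atom 13: N, bond orders sum to 3 (valence 3) → 0 H
  atom 14: C, bond orders sum to 4 (valence 4) → 0 H
  atom 15: C, bond orders sum to 3 (valence 4) → 1 H
  atom 16: C, bond orders sum to 4 (valence 4) → 0 H
  atom 17: C, bond orders sum to 4 (valence 4) → 0 H
  atom 18: O, bond orders sum to 2 (valence 2) → 0 H
  atom 19: O, bond orders sum to 2 (valence 2) → 0 H
  atom 20: C, bond orders sum to 1 (valence 4) → 3 H
Totals → C:15, H:11, N:1, O:4.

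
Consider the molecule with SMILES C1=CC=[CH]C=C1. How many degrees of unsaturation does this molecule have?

4

Molecular formula: C6H6.
DoU = (2C + 2 + N − H − X) / 2, where X is the halogen count and O/S are ignored.
    = (2·6 + 2 + 0 − 6 − 0) / 2 = 8 / 2 = 4.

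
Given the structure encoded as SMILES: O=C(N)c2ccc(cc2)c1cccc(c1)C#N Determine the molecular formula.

C14H10N2O

Walk through each heavy atom and fill implicit hydrogens from standard valence (C 4, N 3, O 2, S 2, halogen 1); for lowercase aromatic atoms, an aromatic c carries 1 H when it has two neighbours and 0 H with three, and aromatic n carries 0 H:
  atom 1: O, bond orders sum to 2 (valence 2) → 0 H
  atom 2: C, bond orders sum to 4 (valence 4) → 0 H
  atom 3: N, bond orders sum to 1 (valence 3) → 2 H
  atom 4: aromatic c, 3 neighbours → 0 H
  atom 5: aromatic c, 2 neighbours → 1 H
  atom 6: aromatic c, 2 neighbours → 1 H
  atom 7: aromatic c, 3 neighbours → 0 H
  atom 8: aromatic c, 2 neighbours → 1 H
  atom 9: aromatic c, 2 neighbours → 1 H
  atom 10: aromatic c, 3 neighbours → 0 H
  atom 11: aromatic c, 2 neighbours → 1 H
  atom 12: aromatic c, 2 neighbours → 1 H
  atom 13: aromatic c, 2 neighbours → 1 H
  atom 14: aromatic c, 3 neighbours → 0 H
  atom 15: aromatic c, 2 neighbours → 1 H
  atom 16: C, bond orders sum to 4 (valence 4) → 0 H
  atom 17: N, bond orders sum to 3 (valence 3) → 0 H
Totals → C:14, H:10, N:2, O:1.
In Hill order: C14H10N2O.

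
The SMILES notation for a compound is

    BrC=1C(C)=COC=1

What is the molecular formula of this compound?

C5H5BrO

Walk through each heavy atom and fill implicit hydrogens from standard valence (C 4, N 3, O 2, S 2, halogen 1):
  atom 1: Br (halogen, monovalent) → 0 H
  atom 2: C, bond orders sum to 4 (valence 4) → 0 H
  atom 3: C, bond orders sum to 4 (valence 4) → 0 H
  atom 4: C, bond orders sum to 1 (valence 4) → 3 H
  atom 5: C, bond orders sum to 3 (valence 4) → 1 H
  atom 6: O, bond orders sum to 2 (valence 2) → 0 H
  atom 7: C, bond orders sum to 3 (valence 4) → 1 H
Totals → C:5, H:5, Br:1, O:1.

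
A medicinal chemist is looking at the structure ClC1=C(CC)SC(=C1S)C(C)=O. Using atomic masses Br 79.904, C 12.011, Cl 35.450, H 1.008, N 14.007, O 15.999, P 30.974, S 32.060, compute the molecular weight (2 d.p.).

First, the molecular formula is C8H9ClOS2 (counting implicit H from valence).
  C: 8 × 12.011 = 96.088
  Cl: 1 × 35.450 = 35.450
  H: 9 × 1.008 = 9.072
  O: 1 × 15.999 = 15.999
  S: 2 × 32.060 = 64.120
Sum: 8×12.011 + 1×35.450 + 9×1.008 + 1×15.999 + 2×32.060 = 220.729 → 220.73 g/mol.

220.73 g/mol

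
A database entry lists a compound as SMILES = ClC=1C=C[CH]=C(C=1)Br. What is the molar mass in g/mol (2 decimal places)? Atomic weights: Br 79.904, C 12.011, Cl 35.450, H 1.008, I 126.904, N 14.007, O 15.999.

191.45 g/mol

First, the molecular formula is C6H4BrCl (counting implicit H from valence).
  Br: 1 × 79.904 = 79.904
  C: 6 × 12.011 = 72.066
  Cl: 1 × 35.450 = 35.450
  H: 4 × 1.008 = 4.032
Sum: 1×79.904 + 6×12.011 + 1×35.450 + 4×1.008 = 191.452 → 191.45 g/mol.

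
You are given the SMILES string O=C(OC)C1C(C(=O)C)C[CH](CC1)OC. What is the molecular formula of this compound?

C11H18O4

Walk through each heavy atom and fill implicit hydrogens from standard valence (C 4, N 3, O 2, S 2, halogen 1):
  atom 1: O, bond orders sum to 2 (valence 2) → 0 H
  atom 2: C, bond orders sum to 4 (valence 4) → 0 H
  atom 3: O, bond orders sum to 2 (valence 2) → 0 H
  atom 4: C, bond orders sum to 1 (valence 4) → 3 H
  atom 5: C, bond orders sum to 3 (valence 4) → 1 H
  atom 6: C, bond orders sum to 3 (valence 4) → 1 H
  atom 7: C, bond orders sum to 4 (valence 4) → 0 H
  atom 8: O, bond orders sum to 2 (valence 2) → 0 H
  atom 9: C, bond orders sum to 1 (valence 4) → 3 H
  atom 10: C, bond orders sum to 2 (valence 4) → 2 H
  atom 11: C with explicit H count 1
  atom 12: C, bond orders sum to 2 (valence 4) → 2 H
  atom 13: C, bond orders sum to 2 (valence 4) → 2 H
  atom 14: O, bond orders sum to 2 (valence 2) → 0 H
  atom 15: C, bond orders sum to 1 (valence 4) → 3 H
Totals → C:11, H:18, O:4.
In Hill order: C11H18O4.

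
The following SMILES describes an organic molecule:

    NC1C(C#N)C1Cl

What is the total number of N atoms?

2

Scan the SMILES for N atoms (remember two-letter symbols like Cl and Br are single atoms).
Nitrogen count: 2.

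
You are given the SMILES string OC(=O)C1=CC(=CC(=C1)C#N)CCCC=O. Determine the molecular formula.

Walk through each heavy atom and fill implicit hydrogens from standard valence (C 4, N 3, O 2, S 2, halogen 1):
  atom 1: O, bond orders sum to 1 (valence 2) → 1 H
  atom 2: C, bond orders sum to 4 (valence 4) → 0 H
  atom 3: O, bond orders sum to 2 (valence 2) → 0 H
  atom 4: C, bond orders sum to 4 (valence 4) → 0 H
  atom 5: C, bond orders sum to 3 (valence 4) → 1 H
  atom 6: C, bond orders sum to 4 (valence 4) → 0 H
  atom 7: C, bond orders sum to 3 (valence 4) → 1 H
  atom 8: C, bond orders sum to 4 (valence 4) → 0 H
  atom 9: C, bond orders sum to 3 (valence 4) → 1 H
  atom 10: C, bond orders sum to 4 (valence 4) → 0 H
  atom 11: N, bond orders sum to 3 (valence 3) → 0 H
  atom 12: C, bond orders sum to 2 (valence 4) → 2 H
  atom 13: C, bond orders sum to 2 (valence 4) → 2 H
  atom 14: C, bond orders sum to 2 (valence 4) → 2 H
  atom 15: C, bond orders sum to 3 (valence 4) → 1 H
  atom 16: O, bond orders sum to 2 (valence 2) → 0 H
Totals → C:12, H:11, N:1, O:3.
In Hill order: C12H11NO3.

C12H11NO3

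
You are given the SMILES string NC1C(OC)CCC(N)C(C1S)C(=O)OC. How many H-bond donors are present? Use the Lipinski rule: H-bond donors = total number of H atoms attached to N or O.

4

Donors: find every N or O and count the H atoms it carries.
  atom 1 (N): bond orders sum to 1 → 2 H
  atom 4 (O): bond orders sum to 2 → 0 H
  atom 9 (N): bond orders sum to 1 → 2 H
  atom 14 (O): bond orders sum to 2 → 0 H
  atom 15 (O): bond orders sum to 2 → 0 H
Lipinski HBD = 4.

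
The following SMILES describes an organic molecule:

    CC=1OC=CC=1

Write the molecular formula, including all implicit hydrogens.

C5H6O

Walk through each heavy atom and fill implicit hydrogens from standard valence (C 4, N 3, O 2, S 2, halogen 1):
  atom 1: C, bond orders sum to 1 (valence 4) → 3 H
  atom 2: C, bond orders sum to 4 (valence 4) → 0 H
  atom 3: O, bond orders sum to 2 (valence 2) → 0 H
  atom 4: C, bond orders sum to 3 (valence 4) → 1 H
  atom 5: C, bond orders sum to 3 (valence 4) → 1 H
  atom 6: C, bond orders sum to 3 (valence 4) → 1 H
Totals → C:5, H:6, O:1.
In Hill order: C5H6O.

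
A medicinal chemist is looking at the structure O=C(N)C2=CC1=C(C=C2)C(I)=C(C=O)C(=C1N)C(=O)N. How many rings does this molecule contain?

In SMILES, each pair of matching ring-closure digits denotes one ring-closing bond; the number of such bonds equals the number of independent rings.
Ring-closure bonds here: 2.

2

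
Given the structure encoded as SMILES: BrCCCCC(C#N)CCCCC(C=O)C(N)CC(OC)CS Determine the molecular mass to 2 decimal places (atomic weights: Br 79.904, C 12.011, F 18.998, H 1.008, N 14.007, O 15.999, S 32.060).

First, the molecular formula is C17H31BrN2O2S (counting implicit H from valence).
  Br: 1 × 79.904 = 79.904
  C: 17 × 12.011 = 204.187
  H: 31 × 1.008 = 31.248
  N: 2 × 14.007 = 28.014
  O: 2 × 15.999 = 31.998
  S: 1 × 32.060 = 32.060
Sum: 1×79.904 + 17×12.011 + 31×1.008 + 2×14.007 + 2×15.999 + 1×32.060 = 407.411 → 407.41 g/mol.

407.41 g/mol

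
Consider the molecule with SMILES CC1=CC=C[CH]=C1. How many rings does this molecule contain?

1

In SMILES, each pair of matching ring-closure digits denotes one ring-closing bond; the number of such bonds equals the number of independent rings.
Ring-closure bonds here: 1.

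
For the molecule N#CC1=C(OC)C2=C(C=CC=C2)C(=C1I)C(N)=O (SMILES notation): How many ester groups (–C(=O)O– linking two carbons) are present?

0

Scan the SMILES for the ester motif — none present.
Groups that are present: 1 amide, 1 ether, 1 nitrile.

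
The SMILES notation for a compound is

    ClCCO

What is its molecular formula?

Walk through each heavy atom and fill implicit hydrogens from standard valence (C 4, N 3, O 2, S 2, halogen 1):
  atom 1: Cl (halogen, monovalent) → 0 H
  atom 2: C, bond orders sum to 2 (valence 4) → 2 H
  atom 3: C, bond orders sum to 2 (valence 4) → 2 H
  atom 4: O, bond orders sum to 1 (valence 2) → 1 H
Totals → C:2, H:5, Cl:1, O:1.

C2H5ClO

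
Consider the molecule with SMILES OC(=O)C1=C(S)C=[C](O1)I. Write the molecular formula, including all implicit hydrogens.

C5H3IO3S

Walk through each heavy atom and fill implicit hydrogens from standard valence (C 4, N 3, O 2, S 2, halogen 1):
  atom 1: O, bond orders sum to 1 (valence 2) → 1 H
  atom 2: C, bond orders sum to 4 (valence 4) → 0 H
  atom 3: O, bond orders sum to 2 (valence 2) → 0 H
  atom 4: C, bond orders sum to 4 (valence 4) → 0 H
  atom 5: C, bond orders sum to 4 (valence 4) → 0 H
  atom 6: S, bond orders sum to 1 (valence 2) → 1 H
  atom 7: C, bond orders sum to 3 (valence 4) → 1 H
  atom 8: C with explicit H count 0
  atom 9: O, bond orders sum to 2 (valence 2) → 0 H
  atom 10: I (halogen, monovalent) → 0 H
Totals → C:5, H:3, I:1, O:3, S:1.
In Hill order: C5H3IO3S.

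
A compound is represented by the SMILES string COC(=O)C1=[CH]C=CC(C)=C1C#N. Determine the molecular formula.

Walk through each heavy atom and fill implicit hydrogens from standard valence (C 4, N 3, O 2, S 2, halogen 1):
  atom 1: C, bond orders sum to 1 (valence 4) → 3 H
  atom 2: O, bond orders sum to 2 (valence 2) → 0 H
  atom 3: C, bond orders sum to 4 (valence 4) → 0 H
  atom 4: O, bond orders sum to 2 (valence 2) → 0 H
  atom 5: C, bond orders sum to 4 (valence 4) → 0 H
  atom 6: C with explicit H count 1
  atom 7: C, bond orders sum to 3 (valence 4) → 1 H
  atom 8: C, bond orders sum to 3 (valence 4) → 1 H
  atom 9: C, bond orders sum to 4 (valence 4) → 0 H
  atom 10: C, bond orders sum to 1 (valence 4) → 3 H
  atom 11: C, bond orders sum to 4 (valence 4) → 0 H
  atom 12: C, bond orders sum to 4 (valence 4) → 0 H
  atom 13: N, bond orders sum to 3 (valence 3) → 0 H
Totals → C:10, H:9, N:1, O:2.

C10H9NO2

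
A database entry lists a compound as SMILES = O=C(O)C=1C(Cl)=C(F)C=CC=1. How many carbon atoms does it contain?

7

Count every carbon token in the SMILES (each C, including those in ring-closure positions and inside branches).
Carbon count: 7.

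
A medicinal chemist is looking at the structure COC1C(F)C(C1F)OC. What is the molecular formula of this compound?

C6H10F2O2

Walk through each heavy atom and fill implicit hydrogens from standard valence (C 4, N 3, O 2, S 2, halogen 1):
  atom 1: C, bond orders sum to 1 (valence 4) → 3 H
  atom 2: O, bond orders sum to 2 (valence 2) → 0 H
  atom 3: C, bond orders sum to 3 (valence 4) → 1 H
  atom 4: C, bond orders sum to 3 (valence 4) → 1 H
  atom 5: F (halogen, monovalent) → 0 H
  atom 6: C, bond orders sum to 3 (valence 4) → 1 H
  atom 7: C, bond orders sum to 3 (valence 4) → 1 H
  atom 8: F (halogen, monovalent) → 0 H
  atom 9: O, bond orders sum to 2 (valence 2) → 0 H
  atom 10: C, bond orders sum to 1 (valence 4) → 3 H
Totals → C:6, H:10, F:2, O:2.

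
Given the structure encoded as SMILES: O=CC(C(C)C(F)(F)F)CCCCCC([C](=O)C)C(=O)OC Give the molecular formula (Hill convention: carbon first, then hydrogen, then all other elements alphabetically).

C15H23F3O4

Walk through each heavy atom and fill implicit hydrogens from standard valence (C 4, N 3, O 2, S 2, halogen 1):
  atom 1: O, bond orders sum to 2 (valence 2) → 0 H
  atom 2: C, bond orders sum to 3 (valence 4) → 1 H
  atom 3: C, bond orders sum to 3 (valence 4) → 1 H
  atom 4: C, bond orders sum to 3 (valence 4) → 1 H
  atom 5: C, bond orders sum to 1 (valence 4) → 3 H
  atom 6: C, bond orders sum to 4 (valence 4) → 0 H
  atom 7: F (halogen, monovalent) → 0 H
  atom 8: F (halogen, monovalent) → 0 H
  atom 9: F (halogen, monovalent) → 0 H
  atom 10: C, bond orders sum to 2 (valence 4) → 2 H
  atom 11: C, bond orders sum to 2 (valence 4) → 2 H
  atom 12: C, bond orders sum to 2 (valence 4) → 2 H
  atom 13: C, bond orders sum to 2 (valence 4) → 2 H
  atom 14: C, bond orders sum to 2 (valence 4) → 2 H
  atom 15: C, bond orders sum to 3 (valence 4) → 1 H
  atom 16: C with explicit H count 0
  atom 17: O, bond orders sum to 2 (valence 2) → 0 H
  atom 18: C, bond orders sum to 1 (valence 4) → 3 H
  atom 19: C, bond orders sum to 4 (valence 4) → 0 H
  atom 20: O, bond orders sum to 2 (valence 2) → 0 H
  atom 21: O, bond orders sum to 2 (valence 2) → 0 H
  atom 22: C, bond orders sum to 1 (valence 4) → 3 H
Totals → C:15, H:23, F:3, O:4.
In Hill order: C15H23F3O4.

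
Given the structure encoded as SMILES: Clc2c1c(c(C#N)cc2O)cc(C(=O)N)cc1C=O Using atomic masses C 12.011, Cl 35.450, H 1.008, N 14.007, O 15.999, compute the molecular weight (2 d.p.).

274.66 g/mol

First, the molecular formula is C13H7ClN2O3 (counting implicit H from valence).
  C: 13 × 12.011 = 156.143
  Cl: 1 × 35.450 = 35.450
  H: 7 × 1.008 = 7.056
  N: 2 × 14.007 = 28.014
  O: 3 × 15.999 = 47.997
Sum: 13×12.011 + 1×35.450 + 7×1.008 + 2×14.007 + 3×15.999 = 274.660 → 274.66 g/mol.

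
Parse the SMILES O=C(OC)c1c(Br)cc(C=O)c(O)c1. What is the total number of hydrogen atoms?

7

Walk through each heavy atom and fill implicit hydrogens from standard valence (C 4, N 3, O 2, S 2, halogen 1); for lowercase aromatic atoms, an aromatic c carries 1 H when it has two neighbours and 0 H with three, and aromatic n carries 0 H:
  atom 1: O, bond orders sum to 2 (valence 2) → 0 H
  atom 2: C, bond orders sum to 4 (valence 4) → 0 H
  atom 3: O, bond orders sum to 2 (valence 2) → 0 H
  atom 4: C, bond orders sum to 1 (valence 4) → 3 H
  atom 5: aromatic c, 3 neighbours → 0 H
  atom 6: aromatic c, 3 neighbours → 0 H
  atom 7: Br (halogen, monovalent) → 0 H
  atom 8: aromatic c, 2 neighbours → 1 H
  atom 9: aromatic c, 3 neighbours → 0 H
  atom 10: C, bond orders sum to 3 (valence 4) → 1 H
  atom 11: O, bond orders sum to 2 (valence 2) → 0 H
  atom 12: aromatic c, 3 neighbours → 0 H
  atom 13: O, bond orders sum to 1 (valence 2) → 1 H
  atom 14: aromatic c, 2 neighbours → 1 H
Total hydrogens: 7.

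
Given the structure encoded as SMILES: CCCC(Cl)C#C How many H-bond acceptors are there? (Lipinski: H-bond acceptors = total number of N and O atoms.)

0

N atoms: 0; O atoms: 0.
Lipinski HBA = 0 + 0 = 0.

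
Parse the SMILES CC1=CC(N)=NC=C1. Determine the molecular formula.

C6H8N2

Walk through each heavy atom and fill implicit hydrogens from standard valence (C 4, N 3, O 2, S 2, halogen 1):
  atom 1: C, bond orders sum to 1 (valence 4) → 3 H
  atom 2: C, bond orders sum to 4 (valence 4) → 0 H
  atom 3: C, bond orders sum to 3 (valence 4) → 1 H
  atom 4: C, bond orders sum to 4 (valence 4) → 0 H
  atom 5: N, bond orders sum to 1 (valence 3) → 2 H
  atom 6: N, bond orders sum to 3 (valence 3) → 0 H
  atom 7: C, bond orders sum to 3 (valence 4) → 1 H
  atom 8: C, bond orders sum to 3 (valence 4) → 1 H
Totals → C:6, H:8, N:2.
In Hill order: C6H8N2.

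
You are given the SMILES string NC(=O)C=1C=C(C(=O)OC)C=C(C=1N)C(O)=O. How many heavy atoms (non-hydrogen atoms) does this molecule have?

17

Every atom symbol written in the SMILES (organic subset) is one heavy atom; implicit H are not written.
Heavy atoms by element → C:10, N:2, O:5.
Total: 17.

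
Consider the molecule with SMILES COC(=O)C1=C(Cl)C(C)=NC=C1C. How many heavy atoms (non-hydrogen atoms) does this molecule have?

13

Every atom symbol written in the SMILES (organic subset) is one heavy atom; implicit H are not written.
Heavy atoms by element → C:9, Cl:1, N:1, O:2.
Total: 13.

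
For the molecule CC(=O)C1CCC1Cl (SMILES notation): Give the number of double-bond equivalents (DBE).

Molecular formula: C6H9ClO.
DoU = (2C + 2 + N − H − X) / 2, where X is the halogen count and O/S are ignored.
    = (2·6 + 2 + 0 − 9 − 1) / 2 = 4 / 2 = 2.

2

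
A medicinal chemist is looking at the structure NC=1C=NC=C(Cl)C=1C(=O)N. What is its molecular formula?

C6H6ClN3O

Walk through each heavy atom and fill implicit hydrogens from standard valence (C 4, N 3, O 2, S 2, halogen 1):
  atom 1: N, bond orders sum to 1 (valence 3) → 2 H
  atom 2: C, bond orders sum to 4 (valence 4) → 0 H
  atom 3: C, bond orders sum to 3 (valence 4) → 1 H
  atom 4: N, bond orders sum to 3 (valence 3) → 0 H
  atom 5: C, bond orders sum to 3 (valence 4) → 1 H
  atom 6: C, bond orders sum to 4 (valence 4) → 0 H
  atom 7: Cl (halogen, monovalent) → 0 H
  atom 8: C, bond orders sum to 4 (valence 4) → 0 H
  atom 9: C, bond orders sum to 4 (valence 4) → 0 H
  atom 10: O, bond orders sum to 2 (valence 2) → 0 H
  atom 11: N, bond orders sum to 1 (valence 3) → 2 H
Totals → C:6, H:6, Cl:1, N:3, O:1.
In Hill order: C6H6ClN3O.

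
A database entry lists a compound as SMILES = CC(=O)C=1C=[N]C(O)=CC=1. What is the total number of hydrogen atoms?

7

Walk through each heavy atom and fill implicit hydrogens from standard valence (C 4, N 3, O 2, S 2, halogen 1):
  atom 1: C, bond orders sum to 1 (valence 4) → 3 H
  atom 2: C, bond orders sum to 4 (valence 4) → 0 H
  atom 3: O, bond orders sum to 2 (valence 2) → 0 H
  atom 4: C, bond orders sum to 4 (valence 4) → 0 H
  atom 5: C, bond orders sum to 3 (valence 4) → 1 H
  atom 6: N with explicit H count 0
  atom 7: C, bond orders sum to 4 (valence 4) → 0 H
  atom 8: O, bond orders sum to 1 (valence 2) → 1 H
  atom 9: C, bond orders sum to 3 (valence 4) → 1 H
  atom 10: C, bond orders sum to 3 (valence 4) → 1 H
Total hydrogens: 7.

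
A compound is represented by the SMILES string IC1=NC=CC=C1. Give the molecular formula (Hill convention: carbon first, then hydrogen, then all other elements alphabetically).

Walk through each heavy atom and fill implicit hydrogens from standard valence (C 4, N 3, O 2, S 2, halogen 1):
  atom 1: I (halogen, monovalent) → 0 H
  atom 2: C, bond orders sum to 4 (valence 4) → 0 H
  atom 3: N, bond orders sum to 3 (valence 3) → 0 H
  atom 4: C, bond orders sum to 3 (valence 4) → 1 H
  atom 5: C, bond orders sum to 3 (valence 4) → 1 H
  atom 6: C, bond orders sum to 3 (valence 4) → 1 H
  atom 7: C, bond orders sum to 3 (valence 4) → 1 H
Totals → C:5, H:4, I:1, N:1.
In Hill order: C5H4IN.

C5H4IN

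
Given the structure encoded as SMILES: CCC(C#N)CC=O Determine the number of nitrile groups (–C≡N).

1

The nitrile motif appears at heavy-atom position 4 in the SMILES.
Other groups present: 1 aldehyde.
Nitrile count: 1.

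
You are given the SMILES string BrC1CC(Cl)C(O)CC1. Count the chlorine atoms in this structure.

1

Scan the SMILES for Cl atoms (remember two-letter symbols like Cl and Br are single atoms).
Chlorine count: 1.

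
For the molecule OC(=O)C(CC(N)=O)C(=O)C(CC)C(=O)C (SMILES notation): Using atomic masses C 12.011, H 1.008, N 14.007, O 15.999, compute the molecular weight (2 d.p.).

229.23 g/mol

First, the molecular formula is C10H15NO5 (counting implicit H from valence).
  C: 10 × 12.011 = 120.110
  H: 15 × 1.008 = 15.120
  N: 1 × 14.007 = 14.007
  O: 5 × 15.999 = 79.995
Sum: 10×12.011 + 15×1.008 + 1×14.007 + 5×15.999 = 229.232 → 229.23 g/mol.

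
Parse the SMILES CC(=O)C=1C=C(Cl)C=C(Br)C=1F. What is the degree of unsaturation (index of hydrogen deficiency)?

5

Molecular formula: C8H5BrClFO.
DoU = (2C + 2 + N − H − X) / 2, where X is the halogen count and O/S are ignored.
    = (2·8 + 2 + 0 − 5 − 3) / 2 = 10 / 2 = 5.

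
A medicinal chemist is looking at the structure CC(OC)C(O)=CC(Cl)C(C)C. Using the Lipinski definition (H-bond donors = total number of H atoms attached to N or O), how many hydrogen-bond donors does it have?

Donors: find every N or O and count the H atoms it carries.
  atom 3 (O): bond orders sum to 2 → 0 H
  atom 6 (O): bond orders sum to 1 → 1 H
Lipinski HBD = 1.

1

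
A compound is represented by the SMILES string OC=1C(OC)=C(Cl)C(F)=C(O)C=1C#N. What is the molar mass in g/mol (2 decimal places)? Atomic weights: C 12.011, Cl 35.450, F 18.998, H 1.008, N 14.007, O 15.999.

First, the molecular formula is C8H5ClFNO3 (counting implicit H from valence).
  C: 8 × 12.011 = 96.088
  Cl: 1 × 35.450 = 35.450
  F: 1 × 18.998 = 18.998
  H: 5 × 1.008 = 5.040
  N: 1 × 14.007 = 14.007
  O: 3 × 15.999 = 47.997
Sum: 8×12.011 + 1×35.450 + 1×18.998 + 5×1.008 + 1×14.007 + 3×15.999 = 217.580 → 217.58 g/mol.

217.58 g/mol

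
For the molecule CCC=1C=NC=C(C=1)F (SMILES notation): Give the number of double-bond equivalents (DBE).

4

Molecular formula: C7H8FN.
DoU = (2C + 2 + N − H − X) / 2, where X is the halogen count and O/S are ignored.
    = (2·7 + 2 + 1 − 8 − 1) / 2 = 8 / 2 = 4.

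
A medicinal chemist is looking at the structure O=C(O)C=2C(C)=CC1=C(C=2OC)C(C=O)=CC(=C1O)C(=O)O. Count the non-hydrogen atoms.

22

Every atom symbol written in the SMILES (organic subset) is one heavy atom; implicit H are not written.
Heavy atoms by element → C:15, O:7.
Total: 22.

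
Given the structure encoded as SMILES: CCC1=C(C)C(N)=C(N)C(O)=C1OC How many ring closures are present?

In SMILES, each pair of matching ring-closure digits denotes one ring-closing bond; the number of such bonds equals the number of independent rings.
Ring-closure bonds here: 1.

1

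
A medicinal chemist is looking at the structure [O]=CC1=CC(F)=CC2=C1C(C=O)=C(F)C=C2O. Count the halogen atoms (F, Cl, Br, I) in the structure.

2

Halogen atoms appear at heavy-atom positions 6, 14 (2×F).
Other groups present: 2 aldehyde, 1 hydroxyl.
Halogen count: 2.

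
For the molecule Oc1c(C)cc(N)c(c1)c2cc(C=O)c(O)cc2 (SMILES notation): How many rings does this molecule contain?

In SMILES, each pair of matching ring-closure digits denotes one ring-closing bond; the number of such bonds equals the number of independent rings.
Ring-closure bonds here: 2.

2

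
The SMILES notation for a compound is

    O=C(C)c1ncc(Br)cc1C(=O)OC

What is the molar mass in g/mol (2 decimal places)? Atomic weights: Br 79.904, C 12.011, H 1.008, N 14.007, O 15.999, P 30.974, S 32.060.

First, the molecular formula is C9H8BrNO3 (counting implicit H from valence).
  Br: 1 × 79.904 = 79.904
  C: 9 × 12.011 = 108.099
  H: 8 × 1.008 = 8.064
  N: 1 × 14.007 = 14.007
  O: 3 × 15.999 = 47.997
Sum: 1×79.904 + 9×12.011 + 8×1.008 + 1×14.007 + 3×15.999 = 258.071 → 258.07 g/mol.

258.07 g/mol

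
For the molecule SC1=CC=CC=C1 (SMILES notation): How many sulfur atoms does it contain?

Scan the SMILES for S atoms (remember two-letter symbols like Cl and Br are single atoms).
Sulfur count: 1.

1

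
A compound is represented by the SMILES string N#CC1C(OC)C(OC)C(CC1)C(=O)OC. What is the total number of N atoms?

Scan the SMILES for N atoms (remember two-letter symbols like Cl and Br are single atoms).
Nitrogen count: 1.

1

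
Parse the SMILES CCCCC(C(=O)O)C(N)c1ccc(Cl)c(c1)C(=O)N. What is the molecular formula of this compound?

Walk through each heavy atom and fill implicit hydrogens from standard valence (C 4, N 3, O 2, S 2, halogen 1); for lowercase aromatic atoms, an aromatic c carries 1 H when it has two neighbours and 0 H with three, and aromatic n carries 0 H:
  atom 1: C, bond orders sum to 1 (valence 4) → 3 H
  atom 2: C, bond orders sum to 2 (valence 4) → 2 H
  atom 3: C, bond orders sum to 2 (valence 4) → 2 H
  atom 4: C, bond orders sum to 2 (valence 4) → 2 H
  atom 5: C, bond orders sum to 3 (valence 4) → 1 H
  atom 6: C, bond orders sum to 4 (valence 4) → 0 H
  atom 7: O, bond orders sum to 2 (valence 2) → 0 H
  atom 8: O, bond orders sum to 1 (valence 2) → 1 H
  atom 9: C, bond orders sum to 3 (valence 4) → 1 H
  atom 10: N, bond orders sum to 1 (valence 3) → 2 H
  atom 11: aromatic c, 3 neighbours → 0 H
  atom 12: aromatic c, 2 neighbours → 1 H
  atom 13: aromatic c, 2 neighbours → 1 H
  atom 14: aromatic c, 3 neighbours → 0 H
  atom 15: Cl (halogen, monovalent) → 0 H
  atom 16: aromatic c, 3 neighbours → 0 H
  atom 17: aromatic c, 2 neighbours → 1 H
  atom 18: C, bond orders sum to 4 (valence 4) → 0 H
  atom 19: O, bond orders sum to 2 (valence 2) → 0 H
  atom 20: N, bond orders sum to 1 (valence 3) → 2 H
Totals → C:14, H:19, Cl:1, N:2, O:3.

C14H19ClN2O3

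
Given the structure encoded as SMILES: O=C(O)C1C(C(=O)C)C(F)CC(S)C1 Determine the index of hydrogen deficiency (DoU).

3

Degree of unsaturation = (number of rings) + (number of π bonds).
Ring closures in the SMILES: 1.
π bonds: 2 double bonds (each 1 DoU) → 2 DoU from unsaturation.
Total DoU = 1 + 2 = 3.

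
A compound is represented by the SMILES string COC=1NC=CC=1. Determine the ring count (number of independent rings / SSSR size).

In SMILES, each pair of matching ring-closure digits denotes one ring-closing bond; the number of such bonds equals the number of independent rings.
Ring-closure bonds here: 1.

1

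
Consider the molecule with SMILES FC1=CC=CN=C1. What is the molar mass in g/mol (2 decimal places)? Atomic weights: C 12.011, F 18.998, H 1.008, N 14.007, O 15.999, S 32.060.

97.09 g/mol

First, the molecular formula is C5H4FN (counting implicit H from valence).
  C: 5 × 12.011 = 60.055
  F: 1 × 18.998 = 18.998
  H: 4 × 1.008 = 4.032
  N: 1 × 14.007 = 14.007
Sum: 5×12.011 + 1×18.998 + 4×1.008 + 1×14.007 = 97.092 → 97.09 g/mol.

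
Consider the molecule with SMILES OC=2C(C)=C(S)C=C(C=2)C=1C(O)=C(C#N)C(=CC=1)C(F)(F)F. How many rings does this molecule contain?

In SMILES, each pair of matching ring-closure digits denotes one ring-closing bond; the number of such bonds equals the number of independent rings.
Ring-closure bonds here: 2.

2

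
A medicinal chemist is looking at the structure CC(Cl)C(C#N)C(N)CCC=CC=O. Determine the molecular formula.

Walk through each heavy atom and fill implicit hydrogens from standard valence (C 4, N 3, O 2, S 2, halogen 1):
  atom 1: C, bond orders sum to 1 (valence 4) → 3 H
  atom 2: C, bond orders sum to 3 (valence 4) → 1 H
  atom 3: Cl (halogen, monovalent) → 0 H
  atom 4: C, bond orders sum to 3 (valence 4) → 1 H
  atom 5: C, bond orders sum to 4 (valence 4) → 0 H
  atom 6: N, bond orders sum to 3 (valence 3) → 0 H
  atom 7: C, bond orders sum to 3 (valence 4) → 1 H
  atom 8: N, bond orders sum to 1 (valence 3) → 2 H
  atom 9: C, bond orders sum to 2 (valence 4) → 2 H
  atom 10: C, bond orders sum to 2 (valence 4) → 2 H
  atom 11: C, bond orders sum to 3 (valence 4) → 1 H
  atom 12: C, bond orders sum to 3 (valence 4) → 1 H
  atom 13: C, bond orders sum to 3 (valence 4) → 1 H
  atom 14: O, bond orders sum to 2 (valence 2) → 0 H
Totals → C:10, H:15, Cl:1, N:2, O:1.
In Hill order: C10H15ClN2O.

C10H15ClN2O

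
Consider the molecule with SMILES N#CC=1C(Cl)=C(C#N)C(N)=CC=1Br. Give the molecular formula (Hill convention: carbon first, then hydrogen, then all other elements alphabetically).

Walk through each heavy atom and fill implicit hydrogens from standard valence (C 4, N 3, O 2, S 2, halogen 1):
  atom 1: N, bond orders sum to 3 (valence 3) → 0 H
  atom 2: C, bond orders sum to 4 (valence 4) → 0 H
  atom 3: C, bond orders sum to 4 (valence 4) → 0 H
  atom 4: C, bond orders sum to 4 (valence 4) → 0 H
  atom 5: Cl (halogen, monovalent) → 0 H
  atom 6: C, bond orders sum to 4 (valence 4) → 0 H
  atom 7: C, bond orders sum to 4 (valence 4) → 0 H
  atom 8: N, bond orders sum to 3 (valence 3) → 0 H
  atom 9: C, bond orders sum to 4 (valence 4) → 0 H
  atom 10: N, bond orders sum to 1 (valence 3) → 2 H
  atom 11: C, bond orders sum to 3 (valence 4) → 1 H
  atom 12: C, bond orders sum to 4 (valence 4) → 0 H
  atom 13: Br (halogen, monovalent) → 0 H
Totals → C:8, H:3, Br:1, Cl:1, N:3.

C8H3BrClN3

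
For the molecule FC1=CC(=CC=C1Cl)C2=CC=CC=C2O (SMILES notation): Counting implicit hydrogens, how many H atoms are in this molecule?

Walk through each heavy atom and fill implicit hydrogens from standard valence (C 4, N 3, O 2, S 2, halogen 1):
  atom 1: F (halogen, monovalent) → 0 H
  atom 2: C, bond orders sum to 4 (valence 4) → 0 H
  atom 3: C, bond orders sum to 3 (valence 4) → 1 H
  atom 4: C, bond orders sum to 4 (valence 4) → 0 H
  atom 5: C, bond orders sum to 3 (valence 4) → 1 H
  atom 6: C, bond orders sum to 3 (valence 4) → 1 H
  atom 7: C, bond orders sum to 4 (valence 4) → 0 H
  atom 8: Cl (halogen, monovalent) → 0 H
  atom 9: C, bond orders sum to 4 (valence 4) → 0 H
  atom 10: C, bond orders sum to 3 (valence 4) → 1 H
  atom 11: C, bond orders sum to 3 (valence 4) → 1 H
  atom 12: C, bond orders sum to 3 (valence 4) → 1 H
  atom 13: C, bond orders sum to 3 (valence 4) → 1 H
  atom 14: C, bond orders sum to 4 (valence 4) → 0 H
  atom 15: O, bond orders sum to 1 (valence 2) → 1 H
Total hydrogens: 8.

8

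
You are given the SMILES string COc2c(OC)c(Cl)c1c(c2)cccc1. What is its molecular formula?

Walk through each heavy atom and fill implicit hydrogens from standard valence (C 4, N 3, O 2, S 2, halogen 1); for lowercase aromatic atoms, an aromatic c carries 1 H when it has two neighbours and 0 H with three, and aromatic n carries 0 H:
  atom 1: C, bond orders sum to 1 (valence 4) → 3 H
  atom 2: O, bond orders sum to 2 (valence 2) → 0 H
  atom 3: aromatic c, 3 neighbours → 0 H
  atom 4: aromatic c, 3 neighbours → 0 H
  atom 5: O, bond orders sum to 2 (valence 2) → 0 H
  atom 6: C, bond orders sum to 1 (valence 4) → 3 H
  atom 7: aromatic c, 3 neighbours → 0 H
  atom 8: Cl (halogen, monovalent) → 0 H
  atom 9: aromatic c, 3 neighbours → 0 H
  atom 10: aromatic c, 3 neighbours → 0 H
  atom 11: aromatic c, 2 neighbours → 1 H
  atom 12: aromatic c, 2 neighbours → 1 H
  atom 13: aromatic c, 2 neighbours → 1 H
  atom 14: aromatic c, 2 neighbours → 1 H
  atom 15: aromatic c, 2 neighbours → 1 H
Totals → C:12, H:11, Cl:1, O:2.

C12H11ClO2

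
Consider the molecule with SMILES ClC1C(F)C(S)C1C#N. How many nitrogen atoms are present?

Scan the SMILES for N atoms (remember two-letter symbols like Cl and Br are single atoms).
Nitrogen count: 1.

1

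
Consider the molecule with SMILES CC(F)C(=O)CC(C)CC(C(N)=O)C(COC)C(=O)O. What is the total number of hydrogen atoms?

Walk through each heavy atom and fill implicit hydrogens from standard valence (C 4, N 3, O 2, S 2, halogen 1):
  atom 1: C, bond orders sum to 1 (valence 4) → 3 H
  atom 2: C, bond orders sum to 3 (valence 4) → 1 H
  atom 3: F (halogen, monovalent) → 0 H
  atom 4: C, bond orders sum to 4 (valence 4) → 0 H
  atom 5: O, bond orders sum to 2 (valence 2) → 0 H
  atom 6: C, bond orders sum to 2 (valence 4) → 2 H
  atom 7: C, bond orders sum to 3 (valence 4) → 1 H
  atom 8: C, bond orders sum to 1 (valence 4) → 3 H
  atom 9: C, bond orders sum to 2 (valence 4) → 2 H
  atom 10: C, bond orders sum to 3 (valence 4) → 1 H
  atom 11: C, bond orders sum to 4 (valence 4) → 0 H
  atom 12: N, bond orders sum to 1 (valence 3) → 2 H
  atom 13: O, bond orders sum to 2 (valence 2) → 0 H
  atom 14: C, bond orders sum to 3 (valence 4) → 1 H
  atom 15: C, bond orders sum to 2 (valence 4) → 2 H
  atom 16: O, bond orders sum to 2 (valence 2) → 0 H
  atom 17: C, bond orders sum to 1 (valence 4) → 3 H
  atom 18: C, bond orders sum to 4 (valence 4) → 0 H
  atom 19: O, bond orders sum to 2 (valence 2) → 0 H
  atom 20: O, bond orders sum to 1 (valence 2) → 1 H
Total hydrogens: 22.

22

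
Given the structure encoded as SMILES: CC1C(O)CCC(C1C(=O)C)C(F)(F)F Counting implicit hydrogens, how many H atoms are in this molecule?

Walk through each heavy atom and fill implicit hydrogens from standard valence (C 4, N 3, O 2, S 2, halogen 1):
  atom 1: C, bond orders sum to 1 (valence 4) → 3 H
  atom 2: C, bond orders sum to 3 (valence 4) → 1 H
  atom 3: C, bond orders sum to 3 (valence 4) → 1 H
  atom 4: O, bond orders sum to 1 (valence 2) → 1 H
  atom 5: C, bond orders sum to 2 (valence 4) → 2 H
  atom 6: C, bond orders sum to 2 (valence 4) → 2 H
  atom 7: C, bond orders sum to 3 (valence 4) → 1 H
  atom 8: C, bond orders sum to 3 (valence 4) → 1 H
  atom 9: C, bond orders sum to 4 (valence 4) → 0 H
  atom 10: O, bond orders sum to 2 (valence 2) → 0 H
  atom 11: C, bond orders sum to 1 (valence 4) → 3 H
  atom 12: C, bond orders sum to 4 (valence 4) → 0 H
  atom 13: F (halogen, monovalent) → 0 H
  atom 14: F (halogen, monovalent) → 0 H
  atom 15: F (halogen, monovalent) → 0 H
Total hydrogens: 15.

15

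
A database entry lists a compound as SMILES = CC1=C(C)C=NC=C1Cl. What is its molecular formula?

C7H8ClN

Walk through each heavy atom and fill implicit hydrogens from standard valence (C 4, N 3, O 2, S 2, halogen 1):
  atom 1: C, bond orders sum to 1 (valence 4) → 3 H
  atom 2: C, bond orders sum to 4 (valence 4) → 0 H
  atom 3: C, bond orders sum to 4 (valence 4) → 0 H
  atom 4: C, bond orders sum to 1 (valence 4) → 3 H
  atom 5: C, bond orders sum to 3 (valence 4) → 1 H
  atom 6: N, bond orders sum to 3 (valence 3) → 0 H
  atom 7: C, bond orders sum to 3 (valence 4) → 1 H
  atom 8: C, bond orders sum to 4 (valence 4) → 0 H
  atom 9: Cl (halogen, monovalent) → 0 H
Totals → C:7, H:8, Cl:1, N:1.
In Hill order: C7H8ClN.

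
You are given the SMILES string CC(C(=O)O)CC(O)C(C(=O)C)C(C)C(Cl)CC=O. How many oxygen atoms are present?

Scan the SMILES for O atoms (remember two-letter symbols like Cl and Br are single atoms).
Oxygen count: 5.

5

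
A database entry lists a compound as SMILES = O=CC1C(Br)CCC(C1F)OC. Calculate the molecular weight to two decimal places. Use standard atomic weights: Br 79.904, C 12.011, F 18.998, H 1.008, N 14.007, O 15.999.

239.08 g/mol

First, the molecular formula is C8H12BrFO2 (counting implicit H from valence).
  Br: 1 × 79.904 = 79.904
  C: 8 × 12.011 = 96.088
  F: 1 × 18.998 = 18.998
  H: 12 × 1.008 = 12.096
  O: 2 × 15.999 = 31.998
Sum: 1×79.904 + 8×12.011 + 1×18.998 + 12×1.008 + 2×15.999 = 239.084 → 239.08 g/mol.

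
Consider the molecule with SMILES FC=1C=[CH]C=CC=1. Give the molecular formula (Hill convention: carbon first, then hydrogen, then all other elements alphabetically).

Walk through each heavy atom and fill implicit hydrogens from standard valence (C 4, N 3, O 2, S 2, halogen 1):
  atom 1: F (halogen, monovalent) → 0 H
  atom 2: C, bond orders sum to 4 (valence 4) → 0 H
  atom 3: C, bond orders sum to 3 (valence 4) → 1 H
  atom 4: C with explicit H count 1
  atom 5: C, bond orders sum to 3 (valence 4) → 1 H
  atom 6: C, bond orders sum to 3 (valence 4) → 1 H
  atom 7: C, bond orders sum to 3 (valence 4) → 1 H
Totals → C:6, H:5, F:1.

C6H5F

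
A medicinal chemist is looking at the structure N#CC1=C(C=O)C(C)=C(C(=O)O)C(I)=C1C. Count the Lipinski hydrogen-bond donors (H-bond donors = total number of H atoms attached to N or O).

1

Donors: find every N or O and count the H atoms it carries.
  atom 1 (N): bond orders sum to 3 → 0 H
  atom 6 (O): bond orders sum to 2 → 0 H
  atom 11 (O): bond orders sum to 2 → 0 H
  atom 12 (O): bond orders sum to 1 → 1 H
Lipinski HBD = 1.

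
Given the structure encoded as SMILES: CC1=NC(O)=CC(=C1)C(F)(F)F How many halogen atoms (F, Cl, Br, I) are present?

3

Halogen atoms appear at heavy-atom positions 10, 11, 12 (3×F).
Other groups present: 1 hydroxyl.
Halogen count: 3.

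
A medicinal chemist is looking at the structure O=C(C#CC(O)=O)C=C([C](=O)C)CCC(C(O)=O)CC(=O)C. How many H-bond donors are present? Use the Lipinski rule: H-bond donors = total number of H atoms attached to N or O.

Donors: find every N or O and count the H atoms it carries.
  atom 1 (O): bond orders sum to 2 → 0 H
  atom 6 (O): bond orders sum to 1 → 1 H
  atom 7 (O): bond orders sum to 2 → 0 H
  atom 11 (O): bond orders sum to 2 → 0 H
  atom 17 (O): bond orders sum to 1 → 1 H
  atom 18 (O): bond orders sum to 2 → 0 H
  atom 21 (O): bond orders sum to 2 → 0 H
Lipinski HBD = 2.

2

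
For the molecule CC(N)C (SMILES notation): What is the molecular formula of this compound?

C3H9N

Walk through each heavy atom and fill implicit hydrogens from standard valence (C 4, N 3, O 2, S 2, halogen 1):
  atom 1: C, bond orders sum to 1 (valence 4) → 3 H
  atom 2: C, bond orders sum to 3 (valence 4) → 1 H
  atom 3: N, bond orders sum to 1 (valence 3) → 2 H
  atom 4: C, bond orders sum to 1 (valence 4) → 3 H
Totals → C:3, H:9, N:1.
In Hill order: C3H9N.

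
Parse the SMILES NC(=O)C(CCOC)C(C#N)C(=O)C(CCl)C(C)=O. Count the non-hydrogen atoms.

19

Every atom symbol written in the SMILES (organic subset) is one heavy atom; implicit H are not written.
Heavy atoms by element → C:12, Cl:1, N:2, O:4.
Total: 19.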